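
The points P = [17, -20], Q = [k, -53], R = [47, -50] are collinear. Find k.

Collinearity: (Q − P) must be parallel to (R − P) = (30, -30).
Cross-multiplying the components: (k − 17)·(-30) = (-33)·(30).
Solving gives k = 50.

50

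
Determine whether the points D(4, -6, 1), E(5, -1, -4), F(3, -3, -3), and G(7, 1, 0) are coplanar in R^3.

The four points are coplanar iff the 3×3 determinant with rows DE, DF, DG is zero.
Rows: (1, 5, -5), (-1, 3, -4), (3, 7, -1).
Expanding along the first row: (1)(25) − (5)(13) + (-5)(-16) = 40.
Nonzero ⇒ not coplanar.

No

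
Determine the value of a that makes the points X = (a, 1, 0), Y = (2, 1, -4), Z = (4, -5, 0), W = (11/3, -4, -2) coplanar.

Coplanarity ⇔ det[XY; XZ; XW] = 0.
Expanding, this is linear in a: (-8)a + (16) = 0.
So a = 2.

2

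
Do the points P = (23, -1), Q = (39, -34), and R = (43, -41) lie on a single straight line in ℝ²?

No

PQ = (16, -33), PR = (20, -40).
Twice the signed area of △PQR is (16)(-40) − (-33)(20) = 20.
The area is nonzero, so the three points are not collinear.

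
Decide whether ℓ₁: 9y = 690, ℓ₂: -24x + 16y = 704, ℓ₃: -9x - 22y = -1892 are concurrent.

The three lines meet at one point iff the augmented coefficient matrix [aᵢ bᵢ cᵢ] has rank < 3, i.e. its determinant vanishes.
Here the determinant is -2016.
Nonzero, so no common point exists.

No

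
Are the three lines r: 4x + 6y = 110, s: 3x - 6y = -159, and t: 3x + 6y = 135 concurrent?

No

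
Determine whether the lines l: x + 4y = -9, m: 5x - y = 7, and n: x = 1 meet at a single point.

No

Lines aᵢx + bᵢy = cᵢ with pairwise distinct directions are concurrent exactly when det[aᵢ bᵢ cᵢ] = 0.
Here the determinant is -2.
Nonzero, so no common point exists.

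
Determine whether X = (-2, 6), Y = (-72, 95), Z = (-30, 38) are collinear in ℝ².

No

XY = (-70, 89), XZ = (-28, 32).
Twice the signed area of △XYZ is (-70)(32) − (89)(-28) = 252.
The area is nonzero, so the three points are not collinear.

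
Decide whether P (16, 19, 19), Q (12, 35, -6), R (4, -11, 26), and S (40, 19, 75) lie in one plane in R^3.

A normal to the plane through P, Q, R is n = PQ × PR = (-638, 328, 312).
The plane has equation n·X = 1952. For S: n·S = 4112.
4112 ≠ 1952, so S is off the plane.

No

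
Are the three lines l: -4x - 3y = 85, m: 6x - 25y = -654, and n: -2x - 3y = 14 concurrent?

Intersecting l and m: solving the 2×2 system gives (x, y) = (-4087/118, 1053/59).
Substitute into n: (-2)(-4087/118) + (-3)(1053/59) = 928/59.
But n requires 14 ≠ 928/59, so the three lines have no common point.

No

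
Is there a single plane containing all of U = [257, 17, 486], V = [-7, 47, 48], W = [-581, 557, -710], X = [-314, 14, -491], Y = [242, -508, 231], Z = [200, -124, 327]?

The plane through U, V, W has normal n = UV × UW = (200640, 51300, -117420) and equation n·P = -4629540.
Checking the remaining points: n·X = -4629540, n·Y = -4629540, n·Z = -4629540.
All equal -4629540, so all 6 points lie in one plane.

Yes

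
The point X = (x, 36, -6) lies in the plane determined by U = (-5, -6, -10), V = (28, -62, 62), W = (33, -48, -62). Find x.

-37

Coplanarity requires UV · (UW × UX) = 0.
UV = (33, -56, 72), UW = (38, -42, -52); the triple product is linear in x with coefficient 5936 and constant term 219632.
Setting it to zero: x = -37.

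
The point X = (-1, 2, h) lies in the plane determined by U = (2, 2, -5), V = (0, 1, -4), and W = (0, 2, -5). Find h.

-5

Coplanarity requires UV · (UW × UX) = 0.
UV = (-2, -1, 1), UW = (-2, 0, 0); the triple product is linear in h with coefficient -2 and constant term -10.
Setting it to zero: h = -5.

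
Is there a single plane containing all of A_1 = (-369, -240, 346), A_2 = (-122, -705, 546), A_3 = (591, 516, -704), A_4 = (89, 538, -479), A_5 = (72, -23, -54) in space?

No

The plane through A_1, A_2, A_3 has normal n = A_1A_2 × A_1A_3 = (337050, 451350, 633132) and equation n·P = -13631778.
Checking the remaining points: n·A_4 = -30446478, n·A_5 = -20302578.
Since n·A_4 = -30446478 ≠ -13631778, A_4 is off the plane and the points are not all coplanar.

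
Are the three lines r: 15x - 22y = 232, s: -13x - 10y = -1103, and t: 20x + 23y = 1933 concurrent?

No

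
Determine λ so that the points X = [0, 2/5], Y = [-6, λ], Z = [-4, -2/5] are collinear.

-4/5

Collinearity: (Y − X) must be parallel to (Z − X) = (-4, -4/5).
Cross-multiplying the components: (λ − 2/5)·(-4) = (-6)·(-4/5).
Solving gives λ = -4/5.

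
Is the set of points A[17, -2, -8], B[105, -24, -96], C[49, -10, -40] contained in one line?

Yes

AB = (88, -22, -88), AC = (32, -8, -32).
AB × AC = (0, 0, 0).
The cross product vanishes, so the three points are collinear.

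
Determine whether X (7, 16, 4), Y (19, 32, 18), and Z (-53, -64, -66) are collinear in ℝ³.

Yes

XY = (12, 16, 14), XZ = (-60, -80, -70).
XY × XZ = (0, 0, 0).
The cross product vanishes, so the three points are collinear.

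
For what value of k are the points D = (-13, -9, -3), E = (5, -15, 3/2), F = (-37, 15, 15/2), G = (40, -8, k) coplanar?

59/2

Normal to plane DEF: n = (-171, -297, 288); plane equation n·P = 4032.
Requiring n·G = 4032: (288)k + (-4464) = 4032.
So k = 59/2.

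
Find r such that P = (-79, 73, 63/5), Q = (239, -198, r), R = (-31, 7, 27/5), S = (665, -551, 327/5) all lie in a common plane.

The points are coplanar iff PQ · (PR × PS) = 0.
Expanding, this is linear in r: (19152)r + (-3198384/5) = 0.
So r = 167/5.

167/5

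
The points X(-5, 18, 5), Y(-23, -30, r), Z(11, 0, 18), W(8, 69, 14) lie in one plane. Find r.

-8

Normal to plane XZW: n = (-825, 25, 1050); plane equation n·P = 9825.
Requiring n·Y = 9825: (1050)r + (18225) = 9825.
So r = -8.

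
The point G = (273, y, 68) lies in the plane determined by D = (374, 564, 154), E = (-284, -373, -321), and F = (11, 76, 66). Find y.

Coplanarity requires DE · (DF × DG) = 0.
DE = (-658, -937, -475), DF = (-363, -488, -88); the triple product is linear in y with coefficient 114521 and constant term -47869778.
Setting it to zero: y = 418.

418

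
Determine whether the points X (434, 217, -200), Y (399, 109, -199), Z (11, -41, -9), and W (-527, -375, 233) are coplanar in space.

A normal to the plane through X, Y, Z is n = XY × XZ = (-20370, 6262, -36654).
The plane has equation n·P = -150926. For W: n·W = -153642.
-153642 ≠ -150926, so W is off the plane.

No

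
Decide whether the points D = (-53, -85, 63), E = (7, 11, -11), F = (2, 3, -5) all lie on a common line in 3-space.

No

DE = (60, 96, -74), DF = (55, 88, -68).
Comparing components 2 and 3: (96)(-68) − (-74)(88) = -16 ≠ 0, so DE and DF are not parallel and the points are not collinear.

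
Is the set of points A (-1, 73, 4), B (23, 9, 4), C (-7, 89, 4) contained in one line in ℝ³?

Yes

AB = (24, -64, 0), AC = (-6, 16, 0).
AB × AC = (0, 0, 0).
The cross product vanishes, so the three points are collinear.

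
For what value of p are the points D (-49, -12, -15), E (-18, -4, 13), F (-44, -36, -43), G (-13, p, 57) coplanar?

28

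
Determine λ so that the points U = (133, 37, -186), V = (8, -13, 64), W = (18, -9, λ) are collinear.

Direction UV = (-125, -50, 250). From the x-coordinate of W, the parameter along the line is τ = (18 − 133)/(-125) = 23/25.
Then λ = (-186) + 23/25·(250) = 44.

44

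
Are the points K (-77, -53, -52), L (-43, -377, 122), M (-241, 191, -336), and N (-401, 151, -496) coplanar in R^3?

Yes

A normal to the plane through K, L, M is n = KL × KM = (49560, -18880, -44840).
The plane has equation n·P = -483800. For N: n·N = -483800.
Equal, so N lies in the plane and all four are coplanar.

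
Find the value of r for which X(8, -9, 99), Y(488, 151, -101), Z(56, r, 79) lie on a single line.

Direction XY = (480, 160, -200). From the x-coordinate of Z, the parameter along the line is τ = (56 − 8)/480 = 1/10.
Then r = (-9) + 1/10·(160) = 7.

7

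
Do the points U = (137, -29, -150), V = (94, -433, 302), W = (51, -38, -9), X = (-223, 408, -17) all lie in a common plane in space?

A normal to the plane through U, V, W is n = UV × UW = (-52896, -32809, -34357).
The plane has equation n·P = -1141741. For X: n·X = -1006195.
-1006195 ≠ -1141741, so X is off the plane.

No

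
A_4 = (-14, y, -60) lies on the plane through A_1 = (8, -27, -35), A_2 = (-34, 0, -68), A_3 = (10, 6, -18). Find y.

-30

A normal to the plane is n = A_1A_2 × A_1A_3 = (1548, 648, -1440).
A_4 lies in the plane iff n · A_1A_4 = 0.
This gives (648)y + (19440) = 0, so y = -30.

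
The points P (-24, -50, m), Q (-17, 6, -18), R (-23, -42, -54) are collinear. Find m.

-60

Collinearity requires PQ × PR = 0; each component is linear in m.
The x-component gives (-48)m + (-2880) = 0, so m = -60.
The remaining components then also vanish.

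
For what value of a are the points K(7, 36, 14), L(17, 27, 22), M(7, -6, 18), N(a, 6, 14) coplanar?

3

Normal to plane KLM: n = (300, -40, -420); plane equation n·P = -5220.
Requiring n·N = -5220: (300)a + (-6120) = -5220.
So a = 3.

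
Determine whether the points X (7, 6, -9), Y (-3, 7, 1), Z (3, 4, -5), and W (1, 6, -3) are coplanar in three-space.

A normal to the plane through X, Y, Z is n = XY × XZ = (24, 0, 24).
The plane has equation n·P = -48. For W: n·W = -48.
Equal, so W lies in the plane and all four are coplanar.

Yes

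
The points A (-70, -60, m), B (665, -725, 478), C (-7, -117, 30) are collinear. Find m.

Collinearity requires AB × AC = 0; each component is linear in m.
The x-component gives (608)m + (7296) = 0, so m = -12.
The remaining components then also vanish.

-12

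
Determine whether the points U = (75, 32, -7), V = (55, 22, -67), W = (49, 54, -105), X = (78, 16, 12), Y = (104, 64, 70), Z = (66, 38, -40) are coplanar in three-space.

Yes

The plane through U, V, W has normal n = UV × UW = (2300, -400, -700) and equation n·P = 164600.
Checking the remaining points: n·X = 164600, n·Y = 164600, n·Z = 164600.
All equal 164600, so all 6 points lie in one plane.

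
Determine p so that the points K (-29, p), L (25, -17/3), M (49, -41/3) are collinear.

37/3

Collinearity: (K − L) must be parallel to (M − L) = (24, -8).
Cross-multiplying the components: (p − (-17/3))·(24) = (-54)·(-8).
Solving gives p = 37/3.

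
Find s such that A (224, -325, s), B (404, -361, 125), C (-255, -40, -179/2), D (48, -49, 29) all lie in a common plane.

59

The points are coplanar iff AB · (AC × AD) = 0.
Expanding, this is linear in s: (91332)s + (-5388588) = 0.
So s = 59.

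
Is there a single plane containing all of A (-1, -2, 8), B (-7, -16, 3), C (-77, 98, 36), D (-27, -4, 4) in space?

No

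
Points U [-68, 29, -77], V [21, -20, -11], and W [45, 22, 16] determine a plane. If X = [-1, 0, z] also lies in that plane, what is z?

-26

A normal to the plane is n = UV × UW = (-4095, -819, 4914).
X lies in the plane iff n · UX = 0.
This gives (4914)z + (127764) = 0, so z = -26.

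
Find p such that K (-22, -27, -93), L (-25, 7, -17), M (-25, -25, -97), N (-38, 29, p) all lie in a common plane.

Normal to plane KLM: n = (-288, -240, 96); plane equation n·P = 3888.
Requiring n·N = 3888: (96)p + (3984) = 3888.
So p = -1.

-1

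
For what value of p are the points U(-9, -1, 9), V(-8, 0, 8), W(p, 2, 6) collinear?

Direction UV = (1, 1, -1). From the y-coordinate of W, the parameter along the line is τ = (2 − (-1))/1 = 3.
Then p = (-9) + 3·(1) = -6.

-6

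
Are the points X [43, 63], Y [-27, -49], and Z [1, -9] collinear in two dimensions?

No

XY = (-70, -112), XZ = (-42, -72).
det[XY; XZ] = (-70)(-72) − (-112)(-42) = 336.
The determinant is nonzero, so they are not collinear.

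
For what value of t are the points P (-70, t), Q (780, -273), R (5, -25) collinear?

-1

Collinearity: (P − Q) must be parallel to (R − Q) = (-775, 248).
Cross-multiplying the components: (t − (-273))·(-775) = (-850)·(248).
Solving gives t = -1.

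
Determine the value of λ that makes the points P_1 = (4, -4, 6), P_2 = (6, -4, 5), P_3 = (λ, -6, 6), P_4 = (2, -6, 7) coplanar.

4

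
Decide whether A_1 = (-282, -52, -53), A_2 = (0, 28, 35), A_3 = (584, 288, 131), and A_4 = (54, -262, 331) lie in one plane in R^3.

Yes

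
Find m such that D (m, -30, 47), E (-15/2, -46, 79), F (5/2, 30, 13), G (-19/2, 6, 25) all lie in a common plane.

The points are coplanar iff DE · (DF × DG) = 0.
Expanding, this is linear in m: (672)m + (15792) = 0.
So m = -47/2.

-47/2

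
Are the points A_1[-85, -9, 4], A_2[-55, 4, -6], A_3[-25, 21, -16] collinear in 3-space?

No

A_1A_2 = (30, 13, -10), A_1A_3 = (60, 30, -20).
A_1A_2 × A_1A_3 = (40, 0, 120).
The cross product is nonzero, so the points do not lie on one line.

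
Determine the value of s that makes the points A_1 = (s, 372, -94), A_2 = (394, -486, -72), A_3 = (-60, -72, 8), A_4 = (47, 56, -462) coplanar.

-453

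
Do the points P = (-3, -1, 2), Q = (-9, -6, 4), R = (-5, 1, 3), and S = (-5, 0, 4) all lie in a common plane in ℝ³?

A normal to the plane through P, Q, R is n = PQ × PR = (-9, 2, -22).
The plane has equation n·X = -19. For S: n·S = -43.
-43 ≠ -19, so S is off the plane.

No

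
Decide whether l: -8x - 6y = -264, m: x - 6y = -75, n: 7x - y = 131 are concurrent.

Intersecting l and m: solving the 2×2 system gives (x, y) = (21, 16).
Substitute into n: (7)(21) + (-1)(16) = 131.
This equals 131, so (21, 16) lies on all three lines and they are concurrent.

Yes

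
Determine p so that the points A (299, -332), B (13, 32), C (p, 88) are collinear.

-31

Collinearity: (C − A) must be parallel to (B − A) = (-286, 364).
Cross-multiplying the components: (p − 299)·(364) = (420)·(-286).
Solving gives p = -31.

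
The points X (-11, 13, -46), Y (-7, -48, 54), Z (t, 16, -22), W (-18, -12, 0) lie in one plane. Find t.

-61

The points are coplanar iff XY · (XZ × XW) = 0.
Expanding, this is linear in t: (306)t + (18666) = 0.
So t = -61.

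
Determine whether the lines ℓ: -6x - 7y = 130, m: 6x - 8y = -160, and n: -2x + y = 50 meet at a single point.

Intersecting ℓ and m: solving the 2×2 system gives (x, y) = (-24, 2).
Substitute into n: (-2)(-24) + (1)(2) = 50.
This equals 50, so (-24, 2) lies on all three lines and they are concurrent.

Yes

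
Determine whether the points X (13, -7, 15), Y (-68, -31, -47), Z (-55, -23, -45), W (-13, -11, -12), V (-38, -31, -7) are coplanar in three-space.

The plane through X, Y, Z has normal n = XY × XZ = (448, -644, -336) and equation n·P = 5292.
Checking the remaining points: n·W = 5292, n·V = 5292.
All equal 5292, so all 5 points lie in one plane.

Yes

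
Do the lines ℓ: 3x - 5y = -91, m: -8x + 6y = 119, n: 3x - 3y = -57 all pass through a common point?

The three lines meet at one point iff the augmented coefficient matrix [aᵢ bᵢ cᵢ] has rank < 3, i.e. its determinant vanishes.
Here the determinant is -6.
Nonzero, so no common point exists.

No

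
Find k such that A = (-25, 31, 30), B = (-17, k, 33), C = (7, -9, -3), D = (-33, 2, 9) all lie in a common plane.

Normal to plane ACD: n = (-117, 936, -1248); plane equation n·P = -5499.
Requiring n·B = -5499: (936)k + (-39195) = -5499.
So k = 36.

36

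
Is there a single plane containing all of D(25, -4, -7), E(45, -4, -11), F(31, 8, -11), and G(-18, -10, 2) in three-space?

The four points are coplanar iff the 3×3 determinant with rows DE, DF, DG is zero.
Rows: (20, 0, -4), (6, 12, -4), (-43, -6, 9).
Expanding along the first row: (20)(84) − (0)(-118) + (-4)(480) = -240.
Nonzero ⇒ not coplanar.

No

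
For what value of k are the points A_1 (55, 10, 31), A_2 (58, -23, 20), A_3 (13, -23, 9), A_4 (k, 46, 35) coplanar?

The points are coplanar iff A_1A_2 · (A_1A_3 × A_1A_4) = 0.
Expanding, this is linear in k: (363)k + (-6897) = 0.
So k = 19.

19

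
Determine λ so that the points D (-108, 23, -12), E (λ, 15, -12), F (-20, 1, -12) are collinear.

-76

Collinearity requires DE × DF = 0; each component is linear in λ.
The z-component gives (-22)λ + (-1672) = 0, so λ = -76.
The remaining components then also vanish.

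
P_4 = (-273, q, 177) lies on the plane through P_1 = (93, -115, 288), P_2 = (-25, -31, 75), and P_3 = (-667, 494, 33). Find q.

179

The plane through P_1, P_2, P_3 has equation 108297x + 131790y − 8022z = -7394565.
Substituting P_4: (131790)q + (-30984975) = -7394565, so q = 179.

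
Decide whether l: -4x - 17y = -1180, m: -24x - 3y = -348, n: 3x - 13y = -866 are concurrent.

The three lines meet at one point iff the augmented coefficient matrix [aᵢ bᵢ cᵢ] has rank < 3, i.e. its determinant vanishes.
Here the determinant is 0.
It vanishes, so the lines are concurrent at (6, 68).

Yes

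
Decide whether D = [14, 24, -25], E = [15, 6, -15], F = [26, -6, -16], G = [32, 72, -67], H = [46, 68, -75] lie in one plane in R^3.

The plane through D, E, F has normal n = DE × DF = (138, 111, 186) and equation n·P = -54.
Checking the remaining points: n·G = -54, n·H = -54.
All equal -54, so all 5 points lie in one plane.

Yes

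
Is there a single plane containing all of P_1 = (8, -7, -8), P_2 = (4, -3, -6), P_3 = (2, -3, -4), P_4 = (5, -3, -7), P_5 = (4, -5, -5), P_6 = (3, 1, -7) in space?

The plane through P_1, P_2, P_3 has normal n = P_1P_2 × P_1P_3 = (8, 4, 8) and equation n·P = -28.
Checking the remaining points: n·P_4 = -28, n·P_5 = -28, n·P_6 = -28.
All equal -28, so all 6 points lie in one plane.

Yes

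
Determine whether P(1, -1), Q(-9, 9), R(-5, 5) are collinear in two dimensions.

Yes

PQ = (-10, 10), PR = (-6, 6).
Checking proportionality: PR = 3/5·PQ, so the vectors are parallel and the points are collinear.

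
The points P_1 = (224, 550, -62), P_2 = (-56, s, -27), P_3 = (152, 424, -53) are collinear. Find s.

60

Collinearity requires P_1P_2 × P_1P_3 = 0; each component is linear in s.
The x-component gives (9)s + (-540) = 0, so s = 60.
The remaining components then also vanish.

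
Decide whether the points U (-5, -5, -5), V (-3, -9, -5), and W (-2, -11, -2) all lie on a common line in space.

No

UV = (2, -4, 0), UW = (3, -6, 3).
UV × UW = (-12, -6, 0).
The cross product is nonzero, so the points do not lie on one line.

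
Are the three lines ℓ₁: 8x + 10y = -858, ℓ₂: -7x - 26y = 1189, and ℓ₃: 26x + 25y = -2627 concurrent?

Intersecting ℓ₁ and ℓ₂: solving the 2×2 system gives (x, y) = (-5209/69, -1753/69).
Substitute into ℓ₃: (26)(-5209/69) + (25)(-1753/69) = -59753/23.
But ℓ₃ requires -2627 ≠ -59753/23, so the three lines have no common point.

No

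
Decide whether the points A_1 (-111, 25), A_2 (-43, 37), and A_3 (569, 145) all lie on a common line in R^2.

A_1A_2 = (68, 12), A_1A_3 = (680, 120).
Twice the signed area of △A_1A_2A_3 is (68)(120) − (12)(680) = 0.
The triangle is degenerate (zero area), so the points are collinear.

Yes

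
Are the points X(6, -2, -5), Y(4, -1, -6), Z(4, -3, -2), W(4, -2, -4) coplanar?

Yes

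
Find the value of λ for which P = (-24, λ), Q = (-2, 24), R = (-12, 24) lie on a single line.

Collinearity: (P − Q) must be parallel to (R − Q) = (-10, 0).
Cross-multiplying the components: (λ − 24)·(-10) = (-22)·(0).
Solving gives λ = 24.

24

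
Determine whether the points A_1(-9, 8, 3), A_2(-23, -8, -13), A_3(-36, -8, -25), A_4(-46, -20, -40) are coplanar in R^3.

No

With A_1 as base: A_1A_2 = (-14, -16, -16), A_1A_3 = (-27, -16, -28), A_1A_4 = (-37, -28, -43).
A_1A_3 × A_1A_4 = (-96, -125, 164).
A_1A_2 · (A_1A_3 × A_1A_4) = 720.
Since 720 ≠ 0, the four points are not coplanar.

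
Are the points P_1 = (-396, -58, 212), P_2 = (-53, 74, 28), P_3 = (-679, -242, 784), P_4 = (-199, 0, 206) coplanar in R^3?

Yes

The four points are coplanar iff the 3×3 determinant with rows P_1P_2, P_1P_3, P_1P_4 is zero.
Rows: (343, 132, -184), (-283, -184, 572), (197, 58, -6).
Expanding along the first row: (343)(-32072) − (132)(-110986) + (-184)(19834) = 0.
Zero determinant ⇒ coplanar.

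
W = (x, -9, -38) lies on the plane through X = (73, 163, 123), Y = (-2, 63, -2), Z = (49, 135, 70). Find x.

-47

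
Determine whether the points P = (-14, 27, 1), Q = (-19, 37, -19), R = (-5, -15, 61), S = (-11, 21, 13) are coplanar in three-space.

The four points are coplanar iff the 3×3 determinant with rows PQ, PR, PS is zero.
Rows: (-5, 10, -20), (9, -42, 60), (3, -6, 12).
Expanding along the first row: (-5)(-144) − (10)(-72) + (-20)(72) = 0.
Zero determinant ⇒ coplanar.

Yes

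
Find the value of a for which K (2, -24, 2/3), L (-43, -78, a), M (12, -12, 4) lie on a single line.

Direction KM = (10, 12, 10/3). From the x-coordinate of L, the parameter along the line is τ = (-43 − 2)/10 = -9/2.
Then a = 2/3 + (-9/2)·(10/3) = -43/3.

-43/3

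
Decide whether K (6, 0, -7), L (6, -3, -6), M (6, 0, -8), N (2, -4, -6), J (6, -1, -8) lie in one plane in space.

No

The plane through K, L, M has normal n = KL × KM = (3, 0, 0) and equation n·P = 18.
Checking the remaining points: n·N = 6, n·J = 18.
Since n·N = 6 ≠ 18, N is off the plane and the points are not all coplanar.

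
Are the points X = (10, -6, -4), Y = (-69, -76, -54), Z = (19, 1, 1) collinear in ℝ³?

No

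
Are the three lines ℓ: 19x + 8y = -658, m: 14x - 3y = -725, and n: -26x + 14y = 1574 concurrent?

Yes

The three lines meet at one point iff the augmented coefficient matrix [aᵢ bᵢ cᵢ] has rank < 3, i.e. its determinant vanishes.
Here the determinant is 0.
It vanishes, so the lines are concurrent at (-46, 27).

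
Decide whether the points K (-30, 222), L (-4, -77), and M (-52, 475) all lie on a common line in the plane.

Yes

KL = (26, -299), KM = (-22, 253).
det[KL; KM] = (26)(253) − (-299)(-22) = 0.
The determinant is zero, so the points are collinear.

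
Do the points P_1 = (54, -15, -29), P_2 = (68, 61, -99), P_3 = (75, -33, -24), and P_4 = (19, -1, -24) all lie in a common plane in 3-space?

A normal to the plane through P_1, P_2, P_3 is n = P_1P_2 × P_1P_3 = (-880, -1540, -1848).
The plane has equation n·P = 29172. For P_4: n·P_4 = 29172.
Equal, so P_4 lies in the plane and all four are coplanar.

Yes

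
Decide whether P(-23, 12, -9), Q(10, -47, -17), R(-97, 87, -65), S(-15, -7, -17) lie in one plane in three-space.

Yes

The four points are coplanar iff the 3×3 determinant with rows PQ, PR, PS is zero.
Rows: (33, -59, -8), (-74, 75, -56), (8, -19, -8).
Expanding along the first row: (33)(-1664) − (-59)(1040) + (-8)(806) = 0.
Zero determinant ⇒ coplanar.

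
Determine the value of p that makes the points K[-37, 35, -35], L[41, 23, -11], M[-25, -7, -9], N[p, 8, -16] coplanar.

-19

Coplanarity ⇔ det[KL; KM; KN] = 0.
Expanding, this is linear in p: (696)p + (13224) = 0.
So p = -19.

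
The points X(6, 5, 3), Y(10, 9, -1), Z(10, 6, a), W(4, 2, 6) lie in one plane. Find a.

Normal to plane XYW: n = (0, -4, -4); plane equation n·P = -32.
Requiring n·Z = -32: (-4)a + (-24) = -32.
So a = 2.

2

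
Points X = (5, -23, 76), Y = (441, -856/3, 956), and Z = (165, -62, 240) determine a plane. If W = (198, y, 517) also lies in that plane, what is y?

-473/3

A normal to the plane is n = XY × XZ = (-26108/3, 69296, 74908/3).
W lies in the plane iff n · XW = 0.
This gives (69296)y + (32777008/3) = 0, so y = -473/3.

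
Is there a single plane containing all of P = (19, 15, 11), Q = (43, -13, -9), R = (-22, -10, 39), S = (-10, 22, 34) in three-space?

The four points are coplanar iff the 3×3 determinant with rows PQ, PR, PS is zero.
Rows: (24, -28, -20), (-41, -25, 28), (-29, 7, 23).
Expanding along the first row: (24)(-771) − (-28)(-131) + (-20)(-1012) = -1932.
Nonzero ⇒ not coplanar.

No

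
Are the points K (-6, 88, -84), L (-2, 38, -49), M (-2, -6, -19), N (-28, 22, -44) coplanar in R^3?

A normal to the plane through K, L, M is n = KL × KM = (40, -120, -176).
The plane has equation n·P = 3984. For N: n·N = 3984.
Equal, so N lies in the plane and all four are coplanar.

Yes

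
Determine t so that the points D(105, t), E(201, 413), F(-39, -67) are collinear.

221

The three points are collinear iff det[DE; DF] = 0.
This determinant is linear in t: (-240)t + (53040) = 0, so t = 221.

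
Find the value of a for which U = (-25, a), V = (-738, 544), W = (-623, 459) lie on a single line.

17

Collinearity: (U − V) must be parallel to (W − V) = (115, -85).
Cross-multiplying the components: (a − 544)·(115) = (713)·(-85).
Solving gives a = 17.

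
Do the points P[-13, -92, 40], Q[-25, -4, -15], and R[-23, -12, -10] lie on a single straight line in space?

No

PQ = (-12, 88, -55), PR = (-10, 80, -50).
Comparing components 3 and 1: (-55)(-10) − (-12)(-50) = -50 ≠ 0, so PQ and PR are not parallel and the points are not collinear.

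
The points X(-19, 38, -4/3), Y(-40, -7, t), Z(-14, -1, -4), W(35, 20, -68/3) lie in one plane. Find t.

6

Normal to plane XZW: n = (784, -112/3, 2016); plane equation n·P = -57008/3.
Requiring n·Y = -57008/3: (2016)t + (-93296/3) = -57008/3.
So t = 6.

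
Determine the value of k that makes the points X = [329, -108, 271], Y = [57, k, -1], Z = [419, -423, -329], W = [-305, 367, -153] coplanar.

Normal to plane XZW: n = (418560, 418560, -156960); plane equation n·P = 49965600.
Requiring n·Y = 49965600: (418560)k + (24014880) = 49965600.
So k = 62.

62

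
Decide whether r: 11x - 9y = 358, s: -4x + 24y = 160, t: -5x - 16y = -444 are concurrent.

Yes

The three lines meet at one point iff the augmented coefficient matrix [aᵢ bᵢ cᵢ] has rank < 3, i.e. its determinant vanishes.
Here the determinant is 0.
It vanishes, so the lines are concurrent at (44, 14).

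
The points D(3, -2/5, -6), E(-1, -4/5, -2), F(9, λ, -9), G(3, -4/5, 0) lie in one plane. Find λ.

0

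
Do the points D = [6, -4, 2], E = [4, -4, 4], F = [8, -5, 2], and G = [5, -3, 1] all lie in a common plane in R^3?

Yes

The four points are coplanar iff the 3×3 determinant with rows DE, DF, DG is zero.
Rows: (-2, 0, 2), (2, -1, 0), (-1, 1, -1).
Expanding along the first row: (-2)(1) − (0)(-2) + (2)(1) = 0.
Zero determinant ⇒ coplanar.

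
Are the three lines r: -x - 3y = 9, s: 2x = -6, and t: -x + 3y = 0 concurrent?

No

Intersecting r and s: solving the 2×2 system gives (x, y) = (-3, -2).
Substitute into t: (-1)(-3) + (3)(-2) = -3.
But t requires 0 ≠ -3, so the three lines have no common point.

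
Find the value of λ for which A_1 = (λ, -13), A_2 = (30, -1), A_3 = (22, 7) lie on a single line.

42

Collinearity: (A_1 − A_2) must be parallel to (A_3 − A_2) = (-8, 8).
Cross-multiplying the components: (λ − 30)·(8) = (-12)·(-8).
Solving gives λ = 42.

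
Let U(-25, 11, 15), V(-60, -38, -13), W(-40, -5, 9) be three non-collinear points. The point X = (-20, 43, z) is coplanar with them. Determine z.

Coplanarity requires UV · (UW × UX) = 0.
UV = (-35, -49, -28), UW = (-15, -16, -6); the triple product is linear in z with coefficient -175 and constant term 8575.
Setting it to zero: z = 49.

49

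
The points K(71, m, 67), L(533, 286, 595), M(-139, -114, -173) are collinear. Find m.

11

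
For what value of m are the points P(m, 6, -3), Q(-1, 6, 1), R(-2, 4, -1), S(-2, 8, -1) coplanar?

Coplanarity ⇔ det[PQ; PR; PS] = 0.
Expanding, this is linear in m: (-8)m + (-24) = 0.
So m = -3.

-3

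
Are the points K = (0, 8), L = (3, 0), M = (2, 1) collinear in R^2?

No

KL = (3, -8), KM = (2, -7).
Twice the signed area of △KLM is (3)(-7) − (-8)(2) = -5.
The area is nonzero, so the three points are not collinear.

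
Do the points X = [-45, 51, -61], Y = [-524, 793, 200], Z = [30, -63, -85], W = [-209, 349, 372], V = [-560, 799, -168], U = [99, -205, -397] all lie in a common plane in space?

No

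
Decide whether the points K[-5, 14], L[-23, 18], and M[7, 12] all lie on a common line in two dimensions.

No

KL = (-18, 4), KM = (12, -2).
det[KL; KM] = (-18)(-2) − (4)(12) = -12.
The determinant is nonzero, so they are not collinear.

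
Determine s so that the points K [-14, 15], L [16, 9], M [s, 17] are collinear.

-24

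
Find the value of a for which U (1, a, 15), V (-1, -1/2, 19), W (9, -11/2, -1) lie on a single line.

Collinearity requires UV × UW = 0; each component is linear in a.
The x-component gives (20)a + (30) = 0, so a = -3/2.
The remaining components then also vanish.

-3/2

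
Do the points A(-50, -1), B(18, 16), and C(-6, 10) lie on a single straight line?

AB = (68, 17), AC = (44, 11).
det[AB; AC] = (68)(11) − (17)(44) = 0.
The determinant is zero, so the points are collinear.

Yes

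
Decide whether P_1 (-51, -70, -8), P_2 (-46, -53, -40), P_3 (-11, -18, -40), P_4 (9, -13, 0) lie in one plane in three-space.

Yes

A normal to the plane through P_1, P_2, P_3 is n = P_1P_2 × P_1P_3 = (1120, -1120, -420).
The plane has equation n·P = 24640. For P_4: n·P_4 = 24640.
Equal, so P_4 lies in the plane and all four are coplanar.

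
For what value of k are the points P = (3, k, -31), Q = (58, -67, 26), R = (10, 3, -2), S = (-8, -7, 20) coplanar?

The points are coplanar iff PQ · (PR × PS) = 0.
Expanding, this is linear in k: (-1560)k + (63960) = 0.
So k = 41.

41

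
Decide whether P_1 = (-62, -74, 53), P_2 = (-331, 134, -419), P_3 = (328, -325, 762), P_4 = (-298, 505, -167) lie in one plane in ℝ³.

No

A normal to the plane through P_1, P_2, P_3 is n = P_1P_2 × P_1P_3 = (29000, 6641, -13601).
The plane has equation n·P = -3010287. For P_4: n·P_4 = -3016928.
-3016928 ≠ -3010287, so P_4 is off the plane.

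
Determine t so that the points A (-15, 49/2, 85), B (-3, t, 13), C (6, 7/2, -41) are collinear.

Direction AC = (21, -21, -126). From the x-coordinate of B, the parameter along the line is τ = (-3 − (-15))/21 = 4/7.
Then t = 49/2 + 4/7·(-21) = 25/2.

25/2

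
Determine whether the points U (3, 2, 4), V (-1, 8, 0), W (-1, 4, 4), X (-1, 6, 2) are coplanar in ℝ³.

With U as base: UV = (-4, 6, -4), UW = (-4, 2, 0), UX = (-4, 4, -2).
UW × UX = (-4, -8, -8).
UV · (UW × UX) = 0.
The scalar triple product vanishes, so the four points are coplanar.

Yes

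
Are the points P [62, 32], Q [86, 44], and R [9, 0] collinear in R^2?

No

PQ = (24, 12), PR = (-53, -32).
det[PQ; PR] = (24)(-32) − (12)(-53) = -132.
The determinant is nonzero, so they are not collinear.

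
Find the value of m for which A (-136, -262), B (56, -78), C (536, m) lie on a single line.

382

Collinearity: (C − A) must be parallel to (B − A) = (192, 184).
Cross-multiplying the components: (m − (-262))·(192) = (672)·(184).
Solving gives m = 382.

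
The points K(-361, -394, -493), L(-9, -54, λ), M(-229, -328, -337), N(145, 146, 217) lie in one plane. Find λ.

-13

Normal to plane KMN: n = (-37380, -14784, 37884); plane equation n·P = 642264.
Requiring n·L = 642264: (37884)λ + (1134756) = 642264.
So λ = -13.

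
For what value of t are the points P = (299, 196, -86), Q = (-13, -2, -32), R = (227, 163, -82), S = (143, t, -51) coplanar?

85

Normal to plane PQR: n = (990, -2640, -3960); plane equation n·X = 119130.
Requiring n·S = 119130: (-2640)t + (343530) = 119130.
So t = 85.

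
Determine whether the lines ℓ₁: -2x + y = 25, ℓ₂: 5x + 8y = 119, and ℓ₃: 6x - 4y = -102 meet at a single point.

Intersecting ℓ₁ and ℓ₂: solving the 2×2 system gives (x, y) = (-27/7, 121/7).
Substitute into ℓ₃: (6)(-27/7) + (-4)(121/7) = -646/7.
But ℓ₃ requires -102 ≠ -646/7, so the three lines have no common point.

No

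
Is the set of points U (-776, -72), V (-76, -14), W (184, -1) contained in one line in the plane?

UV = (700, 58), UW = (960, 71).
If collinear, UW would be a scalar multiple of UV. But (700)·(71) ≠ (58)·(960) (difference -5980), so they are not parallel; the points are not collinear.

No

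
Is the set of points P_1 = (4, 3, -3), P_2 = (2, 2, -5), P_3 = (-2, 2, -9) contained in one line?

P_1P_2 = (-2, -1, -2), P_1P_3 = (-6, -1, -6).
P_1P_2 × P_1P_3 = (4, 0, -4).
The cross product is nonzero, so the points do not lie on one line.

No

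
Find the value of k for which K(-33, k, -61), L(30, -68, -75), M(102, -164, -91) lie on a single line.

Direction LM = (72, -96, -16). From the x-coordinate of K, the parameter along the line is τ = (-33 − 30)/72 = -7/8.
Then k = (-68) + (-7/8)·(-96) = 16.

16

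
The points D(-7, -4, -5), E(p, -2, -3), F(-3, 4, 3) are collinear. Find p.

-6

Direction DF = (4, 8, 8). From the y-coordinate of E, the parameter along the line is τ = (-2 − (-4))/8 = 1/4.
Then p = (-7) + 1/4·(4) = -6.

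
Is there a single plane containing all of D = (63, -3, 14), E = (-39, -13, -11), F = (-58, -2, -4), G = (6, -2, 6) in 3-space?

With D as base: DE = (-102, -10, -25), DF = (-121, 1, -18), DG = (-57, 1, -8).
DF × DG = (10, 58, -64).
DE · (DF × DG) = 0.
The scalar triple product vanishes, so the four points are coplanar.

Yes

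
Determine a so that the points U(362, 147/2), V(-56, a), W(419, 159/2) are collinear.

59/2

Collinearity: (V − U) must be parallel to (W − U) = (57, 6).
Cross-multiplying the components: (a − 147/2)·(57) = (-418)·(6).
Solving gives a = 59/2.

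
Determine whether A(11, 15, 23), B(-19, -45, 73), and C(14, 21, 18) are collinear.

Yes

AB = (-30, -60, 50), AC = (3, 6, -5).
Each component of AC is -1/10 times the corresponding component of AB, so AC = -1/10·AB and the points are collinear.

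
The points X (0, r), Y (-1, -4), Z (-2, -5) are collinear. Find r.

Collinearity: (X − Y) must be parallel to (Z − Y) = (-1, -1).
Cross-multiplying the components: (r − (-4))·(-1) = (1)·(-1).
Solving gives r = -3.

-3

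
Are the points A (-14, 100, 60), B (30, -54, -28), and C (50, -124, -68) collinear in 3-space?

Yes

AB = (44, -154, -88), AC = (64, -224, -128).
AB × AC = (0, 0, 0).
The cross product vanishes, so the three points are collinear.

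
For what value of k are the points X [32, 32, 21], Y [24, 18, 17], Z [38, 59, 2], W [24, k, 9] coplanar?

The points are coplanar iff XY · (XZ × XW) = 0.
Expanding, this is linear in k: (-176)k + (4224) = 0.
So k = 24.

24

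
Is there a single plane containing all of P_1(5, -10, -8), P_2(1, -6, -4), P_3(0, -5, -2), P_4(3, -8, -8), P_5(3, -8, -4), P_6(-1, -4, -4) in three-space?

The plane through P_1, P_2, P_3 has normal n = P_1P_2 × P_1P_3 = (4, 4, 0) and equation n·P = -20.
Checking the remaining points: n·P_4 = -20, n·P_5 = -20, n·P_6 = -20.
All equal -20, so all 6 points lie in one plane.

Yes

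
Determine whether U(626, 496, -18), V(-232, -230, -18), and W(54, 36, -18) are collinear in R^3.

No

UV = (-858, -726, 0), UW = (-572, -460, 0).
Comparing components 1 and 2: (-858)(-460) − (-726)(-572) = -20592 ≠ 0, so UV and UW are not parallel and the points are not collinear.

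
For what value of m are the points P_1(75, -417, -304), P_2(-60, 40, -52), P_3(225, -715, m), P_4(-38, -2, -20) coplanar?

-112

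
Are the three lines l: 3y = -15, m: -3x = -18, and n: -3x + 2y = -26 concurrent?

The three lines meet at one point iff the augmented coefficient matrix [aᵢ bᵢ cᵢ] has rank < 3, i.e. its determinant vanishes.
Here the determinant is 18.
Nonzero, so no common point exists.

No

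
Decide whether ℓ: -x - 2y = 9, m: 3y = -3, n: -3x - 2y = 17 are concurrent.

The three lines meet at one point iff the augmented coefficient matrix [aᵢ bᵢ cᵢ] has rank < 3, i.e. its determinant vanishes.
Here the determinant is 18.
Nonzero, so no common point exists.

No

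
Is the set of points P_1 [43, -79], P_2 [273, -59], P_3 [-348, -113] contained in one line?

Yes

P_1P_2 = (230, 20), P_1P_3 = (-391, -34).
Twice the signed area of △P_1P_2P_3 is (230)(-34) − (20)(-391) = 0.
The triangle is degenerate (zero area), so the points are collinear.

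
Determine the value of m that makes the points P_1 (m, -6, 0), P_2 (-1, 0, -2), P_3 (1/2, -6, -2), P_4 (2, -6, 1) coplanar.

Coplanarity ⇔ det[P_1P_2; P_1P_3; P_1P_4] = 0.
Expanding, this is linear in m: (18)m + (-27) = 0.
So m = 3/2.

3/2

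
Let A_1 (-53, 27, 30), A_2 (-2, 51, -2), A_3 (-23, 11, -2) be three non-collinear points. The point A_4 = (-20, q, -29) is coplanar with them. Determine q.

-45

A normal to the plane is n = A_1A_2 × A_1A_3 = (-1280, 672, -1536).
A_4 lies in the plane iff n · A_1A_4 = 0.
This gives (672)q + (30240) = 0, so q = -45.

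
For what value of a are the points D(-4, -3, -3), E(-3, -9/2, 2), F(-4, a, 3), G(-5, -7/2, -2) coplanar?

Coplanarity ⇔ det[DE; DF; DG] = 0.
Expanding, this is linear in a: (6)a + (30) = 0.
So a = -5.

-5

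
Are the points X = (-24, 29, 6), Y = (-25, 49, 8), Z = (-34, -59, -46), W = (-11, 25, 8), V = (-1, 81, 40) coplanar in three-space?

No

The plane through X, Y, Z has normal n = XY × XZ = (-864, -72, 288) and equation n·P = 20376.
Checking the remaining points: n·W = 10008, n·V = 6552.
Since n·W = 10008 ≠ 20376, W is off the plane and the points are not all coplanar.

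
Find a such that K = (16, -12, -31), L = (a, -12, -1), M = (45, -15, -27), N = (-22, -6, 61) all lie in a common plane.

Coplanarity ⇔ det[KL; KM; KN] = 0.
Expanding, this is linear in a: (-300)a + (6600) = 0.
So a = 22.

22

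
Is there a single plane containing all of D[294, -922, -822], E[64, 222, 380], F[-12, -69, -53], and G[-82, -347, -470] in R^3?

The four points are coplanar iff the 3×3 determinant with rows DE, DF, DG is zero.
Rows: (-230, 1144, 1202), (-306, 853, 769), (-376, 575, 352).
Expanding along the first row: (-230)(-141919) − (1144)(181432) + (1202)(144778) = -893682.
Nonzero ⇒ not coplanar.

No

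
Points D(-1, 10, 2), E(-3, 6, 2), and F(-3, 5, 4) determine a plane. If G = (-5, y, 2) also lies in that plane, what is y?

2

The plane through D, E, F has equation −8x + 4y + 2z = 52.
Substituting G: (4)y + (44) = 52, so y = 2.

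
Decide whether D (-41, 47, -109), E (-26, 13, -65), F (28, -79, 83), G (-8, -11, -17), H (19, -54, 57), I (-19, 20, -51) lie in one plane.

The plane through D, E, F has normal n = DE × DF = (-984, 156, 456) and equation n·P = -2028.
Checking the remaining points: n·G = -1596, n·H = -1128, n·I = -1440.
Since n·G = -1596 ≠ -2028, G is off the plane and the points are not all coplanar.

No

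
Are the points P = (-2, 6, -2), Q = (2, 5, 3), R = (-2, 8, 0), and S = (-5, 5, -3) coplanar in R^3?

No

A normal to the plane through P, Q, R is n = PQ × PR = (-12, -8, 8).
The plane has equation n·X = -40. For S: n·S = -4.
-4 ≠ -40, so S is off the plane.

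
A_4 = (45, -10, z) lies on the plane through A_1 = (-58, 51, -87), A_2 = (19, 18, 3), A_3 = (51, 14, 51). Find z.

15

The plane through A_1, A_2, A_3 has equation −1224x − 816y + 748z = -35700.
Substituting A_4: (748)z + (-46920) = -35700, so z = 15.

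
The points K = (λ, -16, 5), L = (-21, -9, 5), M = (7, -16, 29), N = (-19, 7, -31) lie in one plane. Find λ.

Coplanarity ⇔ det[KL; KM; KN] = 0.
Expanding, this is linear in λ: (132)λ + (10164) = 0.
So λ = -77.

-77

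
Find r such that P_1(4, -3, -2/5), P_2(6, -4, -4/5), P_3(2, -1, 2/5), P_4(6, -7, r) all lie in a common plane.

-2

Coplanarity ⇔ det[P_1P_2; P_1P_3; P_1P_4] = 0.
Expanding, this is linear in r: (2)r + (4) = 0.
So r = -2.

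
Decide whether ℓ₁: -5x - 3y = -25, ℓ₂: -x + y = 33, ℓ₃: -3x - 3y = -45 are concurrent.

Intersecting ℓ₁ and ℓ₂: solving the 2×2 system gives (x, y) = (-37/4, 95/4).
Substitute into ℓ₃: (-3)(-37/4) + (-3)(95/4) = -87/2.
But ℓ₃ requires -45 ≠ -87/2, so the three lines have no common point.

No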